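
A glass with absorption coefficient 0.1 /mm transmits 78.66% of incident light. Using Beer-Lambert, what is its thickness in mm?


Rearrange T = exp(-alpha * thickness):
  thickness = -ln(T) / alpha
  T = 78.66/100 = 0.7866
  ln(T) = -0.24004
  -ln(T) = 0.24004
  thickness = 0.24004 / 0.1 = 2.4 mm

2.4 mm


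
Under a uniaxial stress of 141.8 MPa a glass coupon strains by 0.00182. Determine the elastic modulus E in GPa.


Young's modulus: E = stress / strain
  E = 141.8 MPa / 0.00182 = 77912.09 MPa
Convert to GPa: 77912.09 / 1000 = 77.91 GPa

77.91 GPa


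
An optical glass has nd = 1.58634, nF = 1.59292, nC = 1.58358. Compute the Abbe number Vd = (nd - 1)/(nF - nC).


Abbe number formula: Vd = (nd - 1) / (nF - nC)
  nd - 1 = 1.58634 - 1 = 0.58634
  nF - nC = 1.59292 - 1.58358 = 0.00934
  Vd = 0.58634 / 0.00934 = 62.78

62.78


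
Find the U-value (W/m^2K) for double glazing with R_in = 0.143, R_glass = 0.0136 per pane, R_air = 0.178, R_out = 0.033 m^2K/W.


Total thermal resistance (series):
  R_total = R_in + R_glass + R_air + R_glass + R_out
  R_total = 0.143 + 0.0136 + 0.178 + 0.0136 + 0.033 = 0.3812 m^2K/W
U-value = 1 / R_total = 1 / 0.3812 = 2.623 W/m^2K

2.623 W/m^2K


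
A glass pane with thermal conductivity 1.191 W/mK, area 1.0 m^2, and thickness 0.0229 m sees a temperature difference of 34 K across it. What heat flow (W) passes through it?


Fourier's law: Q = k * A * dT / t
  Q = 1.191 * 1.0 * 34 / 0.0229
  Q = 40.494 / 0.0229 = 1768.3 W

1768.3 W


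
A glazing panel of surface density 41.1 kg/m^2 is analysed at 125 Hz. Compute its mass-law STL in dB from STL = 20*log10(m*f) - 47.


Mass law: STL = 20 * log10(m * f) - 47
  m * f = 41.1 * 125 = 5137.5
  log10(5137.5) = 3.71075
  STL = 20 * 3.71075 - 47 = 74.215 - 47 = 27.2 dB

27.2 dB


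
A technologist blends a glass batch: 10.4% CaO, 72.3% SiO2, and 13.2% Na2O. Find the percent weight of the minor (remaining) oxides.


Sum the three major oxides:
  SiO2 + Na2O + CaO = 72.3 + 13.2 + 10.4 = 95.9%
Subtract from 100%:
  Others = 100 - 95.9 = 4.1%

4.1%


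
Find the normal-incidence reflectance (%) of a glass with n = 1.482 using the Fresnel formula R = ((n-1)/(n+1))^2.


Fresnel reflectance at normal incidence:
  R = ((n - 1)/(n + 1))^2
  (n - 1)/(n + 1) = (1.482 - 1)/(1.482 + 1) = 0.194198
  R = 0.194198^2 = 0.0377129
  R(%) = 0.0377129 * 100 = 3.771%

3.771%


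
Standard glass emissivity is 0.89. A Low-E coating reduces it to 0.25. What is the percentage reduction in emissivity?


Percentage reduction = (1 - coated/uncoated) * 100
  Ratio = 0.25 / 0.89 = 0.2809
  Reduction = (1 - 0.2809) * 100 = 71.9%

71.9%


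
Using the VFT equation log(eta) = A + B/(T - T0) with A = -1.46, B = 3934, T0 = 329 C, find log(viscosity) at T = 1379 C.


VFT equation: log(eta) = A + B / (T - T0)
  T - T0 = 1379 - 329 = 1050
  B / (T - T0) = 3934 / 1050 = 3.747
  log(eta) = -1.46 + 3.747 = 2.287

2.287


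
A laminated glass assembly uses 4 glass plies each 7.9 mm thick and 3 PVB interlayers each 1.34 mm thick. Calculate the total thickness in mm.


Total thickness = glass contribution + PVB contribution
  Glass: 4 * 7.9 = 31.6 mm
  PVB: 3 * 1.34 = 4.02 mm
  Total = 31.6 + 4.02 = 35.62 mm

35.62 mm


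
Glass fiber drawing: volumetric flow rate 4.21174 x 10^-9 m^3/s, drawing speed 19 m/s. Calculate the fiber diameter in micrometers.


Cross-sectional area from continuity:
  A = Q / v = 4.21174 x 10^-9 / 19 = 2.216705 x 10^-10 m^2
Diameter from circular cross-section:
  d = sqrt(4A / pi) * 10^6 (m -> um)
  d = sqrt(4 * 2.216705 x 10^-10 / pi) * 10^6 = 16.8 um

16.8 um


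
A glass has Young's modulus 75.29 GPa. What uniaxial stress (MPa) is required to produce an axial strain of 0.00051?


Rearrange E = sigma / epsilon:
  sigma = E * epsilon
  E (MPa) = 75.29 * 1000 = 75290
  sigma = 75290 * 0.00051 = 38.4 MPa

38.4 MPa


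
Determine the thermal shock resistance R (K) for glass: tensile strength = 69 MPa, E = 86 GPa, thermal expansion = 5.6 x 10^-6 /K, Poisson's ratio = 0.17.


Thermal shock resistance: R = sigma * (1 - nu) / (E * alpha)
  Numerator = 69 * (1 - 0.17) = 57.27
  Denominator = 86 * 1000 * (5.6 x 10^-6) = 0.4816
  R = 57.27 / 0.4816 = 118.9 K

118.9 K


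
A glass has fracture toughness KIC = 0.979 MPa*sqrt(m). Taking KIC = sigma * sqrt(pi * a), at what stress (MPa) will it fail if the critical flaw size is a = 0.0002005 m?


Rearrange KIC = sigma * sqrt(pi * a):
  sigma = KIC / sqrt(pi * a)
  sqrt(pi * 0.0002005) = 0.025098
  sigma = 0.979 / 0.025098 = 39.01 MPa

39.01 MPa


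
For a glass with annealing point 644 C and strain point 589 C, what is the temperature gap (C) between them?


Gap = T_anneal - T_strain:
  gap = 644 - 589 = 55 C

55 C


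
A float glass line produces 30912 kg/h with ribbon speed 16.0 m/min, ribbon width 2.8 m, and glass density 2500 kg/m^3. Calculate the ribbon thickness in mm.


Ribbon cross-section from mass balance:
  Volume rate = throughput / density = 30912 / 2500 = 12.3648 m^3/h
  thickness = volume rate / (speed * 60 * width), i.e.
  thickness = throughput / (60 * speed * width * density) * 1000
  thickness = 30912 / (60 * 16.0 * 2.8 * 2500) * 1000 = 4.6 mm

4.6 mm


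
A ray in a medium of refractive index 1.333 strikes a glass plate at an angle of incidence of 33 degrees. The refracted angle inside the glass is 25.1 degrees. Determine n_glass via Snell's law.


Apply Snell's law: n1 * sin(theta1) = n2 * sin(theta2)
  n2 = n1 * sin(theta1) / sin(theta2)
  sin(33) = 0.544639
  sin(25.1) = 0.424199
  n2 = 1.333 * 0.544639 / 0.424199 = 1.7115

1.7115


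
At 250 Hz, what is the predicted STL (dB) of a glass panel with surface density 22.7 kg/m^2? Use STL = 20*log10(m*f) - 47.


Mass law: STL = 20 * log10(m * f) - 47
  m * f = 22.7 * 250 = 5675
  log10(5675) = 3.75397
  STL = 20 * 3.75397 - 47 = 75.0794 - 47 = 28.1 dB

28.1 dB


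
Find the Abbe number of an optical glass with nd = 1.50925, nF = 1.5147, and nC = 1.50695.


Abbe number formula: Vd = (nd - 1) / (nF - nC)
  nd - 1 = 1.50925 - 1 = 0.50925
  nF - nC = 1.5147 - 1.50695 = 0.00775
  Vd = 0.50925 / 0.00775 = 65.71

65.71


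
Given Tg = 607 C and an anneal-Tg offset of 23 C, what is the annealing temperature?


The annealing temperature is Tg plus the offset:
  T_anneal = 607 + 23 = 630 C

630 C


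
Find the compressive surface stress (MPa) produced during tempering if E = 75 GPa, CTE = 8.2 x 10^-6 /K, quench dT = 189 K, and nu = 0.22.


Tempering stress: sigma = E * alpha * dT / (1 - nu)
  E (MPa) = 75 * 1000 = 75000
  Numerator = 75000 * (8.2 x 10^-6) * 189 = 116.235
  Denominator = 1 - 0.22 = 0.78
  sigma = 116.235 / 0.78 = 149.0 MPa

149.0 MPa


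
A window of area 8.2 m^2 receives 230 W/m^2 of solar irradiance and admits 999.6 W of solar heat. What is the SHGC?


Rearrange Q = Area * SHGC * Irradiance:
  SHGC = Q / (Area * Irradiance)
  SHGC = 999.6 / (8.2 * 230) = 0.53

0.53


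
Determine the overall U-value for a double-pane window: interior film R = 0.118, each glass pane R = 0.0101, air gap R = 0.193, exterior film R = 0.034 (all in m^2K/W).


Total thermal resistance (series):
  R_total = R_in + R_glass + R_air + R_glass + R_out
  R_total = 0.118 + 0.0101 + 0.193 + 0.0101 + 0.034 = 0.3652 m^2K/W
U-value = 1 / R_total = 1 / 0.3652 = 2.738 W/m^2K

2.738 W/m^2K


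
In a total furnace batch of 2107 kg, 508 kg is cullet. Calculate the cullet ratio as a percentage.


Cullet ratio = (cullet mass / total batch mass) * 100
  Ratio = 508 / 2107 * 100 = 24.11%

24.11%


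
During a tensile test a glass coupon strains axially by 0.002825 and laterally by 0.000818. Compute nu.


Poisson's ratio: nu = lateral strain / axial strain
  nu = 0.000818 / 0.002825 = 0.2896

0.2896


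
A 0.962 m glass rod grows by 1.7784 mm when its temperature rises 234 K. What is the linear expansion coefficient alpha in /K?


Rearrange dL = alpha * L0 * dT for alpha:
  alpha = dL / (L0 * dT)
  alpha = (1.7784 / 1000) / (0.962 * 234) = 0.0000079 /K = 7.9 x 10^-6 /K

7.9 x 10^-6 /K


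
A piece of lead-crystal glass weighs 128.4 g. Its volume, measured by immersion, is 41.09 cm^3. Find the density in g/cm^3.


Use the definition of density:
  rho = mass / volume
  rho = 128.4 / 41.09 = 3.125 g/cm^3

3.125 g/cm^3


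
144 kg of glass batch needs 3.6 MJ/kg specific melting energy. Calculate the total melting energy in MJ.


Total energy = mass * specific energy
  E = 144 * 3.6 = 518.4 MJ

518.4 MJ


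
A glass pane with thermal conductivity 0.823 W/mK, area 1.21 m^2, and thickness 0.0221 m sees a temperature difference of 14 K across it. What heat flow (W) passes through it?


Fourier's law: Q = k * A * dT / t
  Q = 0.823 * 1.21 * 14 / 0.0221
  Q = 13.94162 / 0.0221 = 630.8 W

630.8 W


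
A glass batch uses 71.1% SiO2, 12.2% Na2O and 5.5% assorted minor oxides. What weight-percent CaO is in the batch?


Pieces sum to 100%:
  CaO = 100 - (SiO2 + Na2O + others)
  CaO = 100 - (71.1 + 12.2 + 5.5) = 11.2%

11.2%


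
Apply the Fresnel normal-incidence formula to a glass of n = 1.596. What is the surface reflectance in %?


Fresnel reflectance at normal incidence:
  R = ((n - 1)/(n + 1))^2
  (n - 1)/(n + 1) = (1.596 - 1)/(1.596 + 1) = 0.229584
  R = 0.229584^2 = 0.0527088
  R(%) = 0.0527088 * 100 = 5.271%

5.271%


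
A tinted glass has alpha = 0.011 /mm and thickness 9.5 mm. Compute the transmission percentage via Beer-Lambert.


Beer-Lambert law: T = exp(-alpha * thickness)
  exponent = -0.011 * 9.5 = -0.1045
  T = exp(-0.1045) = 0.9008
  Percentage = 0.9008 * 100 = 90.08%

90.08%


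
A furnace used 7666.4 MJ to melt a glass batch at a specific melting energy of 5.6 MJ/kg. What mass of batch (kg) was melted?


Rearrange E = m * s for m:
  m = E / s
  m = 7666.4 / 5.6 = 1369.0 kg

1369.0 kg


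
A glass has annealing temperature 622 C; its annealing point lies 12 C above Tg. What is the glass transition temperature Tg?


Rearrange T_anneal = Tg + offset for Tg:
  Tg = T_anneal - offset = 622 - 12 = 610 C

610 C


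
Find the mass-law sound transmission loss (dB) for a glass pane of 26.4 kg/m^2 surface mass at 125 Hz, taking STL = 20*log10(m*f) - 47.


Mass law: STL = 20 * log10(m * f) - 47
  m * f = 26.4 * 125 = 3300
  log10(3300) = 3.51851
  STL = 20 * 3.51851 - 47 = 70.3702 - 47 = 23.4 dB

23.4 dB


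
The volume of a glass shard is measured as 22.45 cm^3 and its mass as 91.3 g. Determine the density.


Use the definition of density:
  rho = mass / volume
  rho = 91.3 / 22.45 = 4.067 g/cm^3

4.067 g/cm^3


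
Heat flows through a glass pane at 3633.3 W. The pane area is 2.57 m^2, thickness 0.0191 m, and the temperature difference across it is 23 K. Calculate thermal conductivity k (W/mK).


Fourier's law rearranged: k = Q * t / (A * dT)
  Numerator = 3633.3 * 0.0191 = 69.39603
  Denominator = 2.57 * 23 = 59.11
  k = 69.39603 / 59.11 = 1.174 W/mK

1.174 W/mK


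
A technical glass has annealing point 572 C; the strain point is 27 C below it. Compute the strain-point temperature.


Strain point = annealing point - difference:
  T_strain = 572 - 27 = 545 C

545 C


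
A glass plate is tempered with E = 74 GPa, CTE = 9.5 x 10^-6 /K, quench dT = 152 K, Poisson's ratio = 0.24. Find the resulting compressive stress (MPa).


Tempering stress: sigma = E * alpha * dT / (1 - nu)
  E (MPa) = 74 * 1000 = 74000
  Numerator = 74000 * (9.5 x 10^-6) * 152 = 106.856
  Denominator = 1 - 0.24 = 0.76
  sigma = 106.856 / 0.76 = 140.6 MPa

140.6 MPa


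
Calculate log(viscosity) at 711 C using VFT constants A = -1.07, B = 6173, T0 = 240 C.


VFT equation: log(eta) = A + B / (T - T0)
  T - T0 = 711 - 240 = 471
  B / (T - T0) = 6173 / 471 = 13.106
  log(eta) = -1.07 + 13.106 = 12.036

12.036


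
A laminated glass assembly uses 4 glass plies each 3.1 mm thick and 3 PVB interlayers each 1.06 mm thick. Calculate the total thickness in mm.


Total thickness = glass contribution + PVB contribution
  Glass: 4 * 3.1 = 12.4 mm
  PVB: 3 * 1.06 = 3.18 mm
  Total = 12.4 + 3.18 = 15.58 mm

15.58 mm


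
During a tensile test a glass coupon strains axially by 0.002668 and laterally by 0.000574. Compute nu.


Poisson's ratio: nu = lateral strain / axial strain
  nu = 0.000574 / 0.002668 = 0.2151

0.2151


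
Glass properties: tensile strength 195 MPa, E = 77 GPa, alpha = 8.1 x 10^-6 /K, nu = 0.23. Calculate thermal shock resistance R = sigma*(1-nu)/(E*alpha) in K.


Thermal shock resistance: R = sigma * (1 - nu) / (E * alpha)
  Numerator = 195 * (1 - 0.23) = 150.15
  Denominator = 77 * 1000 * (8.1 x 10^-6) = 0.6237
  R = 150.15 / 0.6237 = 240.7 K

240.7 K


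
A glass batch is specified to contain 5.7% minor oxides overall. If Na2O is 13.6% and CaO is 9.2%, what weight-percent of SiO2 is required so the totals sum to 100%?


Known pieces sum to 100%:
  SiO2 = 100 - (others + Na2O + CaO)
  SiO2 = 100 - (5.7 + 13.6 + 9.2) = 71.5%

71.5%


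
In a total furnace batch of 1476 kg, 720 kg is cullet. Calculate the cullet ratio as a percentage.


Cullet ratio = (cullet mass / total batch mass) * 100
  Ratio = 720 / 1476 * 100 = 48.78%

48.78%


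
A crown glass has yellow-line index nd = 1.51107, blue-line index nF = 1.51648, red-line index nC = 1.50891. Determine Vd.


Abbe number formula: Vd = (nd - 1) / (nF - nC)
  nd - 1 = 1.51107 - 1 = 0.51107
  nF - nC = 1.51648 - 1.50891 = 0.00757
  Vd = 0.51107 / 0.00757 = 67.51

67.51


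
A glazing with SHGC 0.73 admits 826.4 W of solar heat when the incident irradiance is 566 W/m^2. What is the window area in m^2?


Rearrange Q = Area * SHGC * Irradiance:
  Area = Q / (SHGC * Irradiance)
  Area = 826.4 / (0.73 * 566) = 2.0 m^2

2.0 m^2


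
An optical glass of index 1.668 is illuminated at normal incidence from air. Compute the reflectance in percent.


Fresnel reflectance at normal incidence:
  R = ((n - 1)/(n + 1))^2
  (n - 1)/(n + 1) = (1.668 - 1)/(1.668 + 1) = 0.250375
  R = 0.250375^2 = 0.0626876
  R(%) = 0.0626876 * 100 = 6.269%

6.269%


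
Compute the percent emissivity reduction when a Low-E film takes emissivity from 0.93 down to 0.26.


Percentage reduction = (1 - coated/uncoated) * 100
  Ratio = 0.26 / 0.93 = 0.2796
  Reduction = (1 - 0.2796) * 100 = 72.0%

72.0%


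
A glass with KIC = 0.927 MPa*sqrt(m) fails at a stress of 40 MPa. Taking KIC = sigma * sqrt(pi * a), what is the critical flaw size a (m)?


Rearrange KIC = sigma * sqrt(pi * a):
  sqrt(pi * a) = KIC / sigma
  sqrt(pi * a) = 0.927 / 40 = 0.023175
  a = (KIC / sigma)^2 / pi
  a = 0.023175^2 / pi = 0.000171 m

0.000171 m


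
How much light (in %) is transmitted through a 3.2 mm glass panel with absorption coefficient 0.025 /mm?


Beer-Lambert law: T = exp(-alpha * thickness)
  exponent = -0.025 * 3.2 = -0.08
  T = exp(-0.08) = 0.9231
  Percentage = 0.9231 * 100 = 92.31%

92.31%


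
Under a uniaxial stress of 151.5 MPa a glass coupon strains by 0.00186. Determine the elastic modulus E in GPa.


Young's modulus: E = stress / strain
  E = 151.5 MPa / 0.00186 = 81451.61 MPa
Convert to GPa: 81451.61 / 1000 = 81.45 GPa

81.45 GPa


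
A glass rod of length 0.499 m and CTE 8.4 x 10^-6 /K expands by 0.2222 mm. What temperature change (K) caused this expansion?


Rearrange dL = alpha * L0 * dT for dT:
  dT = dL / (alpha * L0)
  dL (m) = 0.2222 / 1000 = 0.0002222
  dT = 0.0002222 / ((8.4 x 10^-6) * 0.499) = 53.0 K

53.0 K


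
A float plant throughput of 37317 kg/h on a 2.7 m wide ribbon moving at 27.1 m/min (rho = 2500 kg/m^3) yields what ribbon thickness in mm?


Ribbon cross-section from mass balance:
  Volume rate = throughput / density = 37317 / 2500 = 14.9268 m^3/h
  thickness = volume rate / (speed * 60 * width), i.e.
  thickness = throughput / (60 * speed * width * density) * 1000
  thickness = 37317 / (60 * 27.1 * 2.7 * 2500) * 1000 = 3.4 mm

3.4 mm


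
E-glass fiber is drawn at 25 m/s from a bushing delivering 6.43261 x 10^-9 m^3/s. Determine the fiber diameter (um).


Cross-sectional area from continuity:
  A = Q / v = 6.43261 x 10^-9 / 25 = 2.573044 x 10^-10 m^2
Diameter from circular cross-section:
  d = sqrt(4A / pi) * 10^6 (m -> um)
  d = sqrt(4 * 2.573044 x 10^-10 / pi) * 10^6 = 18.1 um

18.1 um


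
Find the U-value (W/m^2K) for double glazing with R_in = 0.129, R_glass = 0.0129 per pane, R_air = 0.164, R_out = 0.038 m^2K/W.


Total thermal resistance (series):
  R_total = R_in + R_glass + R_air + R_glass + R_out
  R_total = 0.129 + 0.0129 + 0.164 + 0.0129 + 0.038 = 0.3568 m^2K/W
U-value = 1 / R_total = 1 / 0.3568 = 2.803 W/m^2K

2.803 W/m^2K


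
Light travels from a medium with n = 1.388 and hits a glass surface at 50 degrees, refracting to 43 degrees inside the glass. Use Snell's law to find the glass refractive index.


Apply Snell's law: n1 * sin(theta1) = n2 * sin(theta2)
  n2 = n1 * sin(theta1) / sin(theta2)
  sin(50) = 0.766044
  sin(43) = 0.681998
  n2 = 1.388 * 0.766044 / 0.681998 = 1.5591

1.5591


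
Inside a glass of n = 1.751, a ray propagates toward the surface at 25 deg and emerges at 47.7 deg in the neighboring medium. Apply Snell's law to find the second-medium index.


Apply Snell's law: n1 * sin(theta1) = n2 * sin(theta2)
  n2 = n1 * sin(theta1) / sin(theta2)
  sin(25) = 0.422618
  sin(47.7) = 0.739631
  n2 = 1.751 * 0.422618 / 0.739631 = 1.0005

1.0005


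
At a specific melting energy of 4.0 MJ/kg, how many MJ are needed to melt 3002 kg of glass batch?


Total energy = mass * specific energy
  E = 3002 * 4.0 = 12008 MJ

12008 MJ


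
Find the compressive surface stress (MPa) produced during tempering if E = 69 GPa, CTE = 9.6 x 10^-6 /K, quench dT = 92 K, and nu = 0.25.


Tempering stress: sigma = E * alpha * dT / (1 - nu)
  E (MPa) = 69 * 1000 = 69000
  Numerator = 69000 * (9.6 x 10^-6) * 92 = 60.9408
  Denominator = 1 - 0.25 = 0.75
  sigma = 60.9408 / 0.75 = 81.3 MPa

81.3 MPa


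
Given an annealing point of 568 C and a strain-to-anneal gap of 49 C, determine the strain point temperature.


Strain point = annealing point - difference:
  T_strain = 568 - 49 = 519 C

519 C


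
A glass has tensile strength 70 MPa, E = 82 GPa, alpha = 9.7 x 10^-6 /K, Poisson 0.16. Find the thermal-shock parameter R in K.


Thermal shock resistance: R = sigma * (1 - nu) / (E * alpha)
  Numerator = 70 * (1 - 0.16) = 58.8
  Denominator = 82 * 1000 * (9.7 x 10^-6) = 0.7954
  R = 58.8 / 0.7954 = 73.9 K

73.9 K


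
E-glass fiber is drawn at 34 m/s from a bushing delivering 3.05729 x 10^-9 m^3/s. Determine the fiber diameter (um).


Cross-sectional area from continuity:
  A = Q / v = 3.05729 x 10^-9 / 34 = 8.992029 x 10^-11 m^2
Diameter from circular cross-section:
  d = sqrt(4A / pi) * 10^6 (m -> um)
  d = sqrt(4 * 8.992029 x 10^-11 / pi) * 10^6 = 10.7 um

10.7 um


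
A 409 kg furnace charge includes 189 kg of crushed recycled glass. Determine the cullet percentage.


Cullet ratio = (cullet mass / total batch mass) * 100
  Ratio = 189 / 409 * 100 = 46.21%

46.21%


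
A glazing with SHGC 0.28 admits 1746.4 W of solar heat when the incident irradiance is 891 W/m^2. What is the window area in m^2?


Rearrange Q = Area * SHGC * Irradiance:
  Area = Q / (SHGC * Irradiance)
  Area = 1746.4 / (0.28 * 891) = 7.0 m^2

7.0 m^2


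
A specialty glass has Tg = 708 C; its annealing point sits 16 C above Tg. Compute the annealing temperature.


The annealing temperature is Tg plus the offset:
  T_anneal = 708 + 16 = 724 C

724 C


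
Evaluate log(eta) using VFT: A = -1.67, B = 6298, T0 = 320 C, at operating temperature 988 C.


VFT equation: log(eta) = A + B / (T - T0)
  T - T0 = 988 - 320 = 668
  B / (T - T0) = 6298 / 668 = 9.428
  log(eta) = -1.67 + 9.428 = 7.758

7.758


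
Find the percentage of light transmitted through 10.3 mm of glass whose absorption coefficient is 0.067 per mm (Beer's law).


Beer-Lambert law: T = exp(-alpha * thickness)
  exponent = -0.067 * 10.3 = -0.6901
  T = exp(-0.6901) = 0.5015
  Percentage = 0.5015 * 100 = 50.15%

50.15%


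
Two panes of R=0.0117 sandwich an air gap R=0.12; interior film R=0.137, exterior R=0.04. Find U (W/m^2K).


Total thermal resistance (series):
  R_total = R_in + R_glass + R_air + R_glass + R_out
  R_total = 0.137 + 0.0117 + 0.12 + 0.0117 + 0.04 = 0.3204 m^2K/W
U-value = 1 / R_total = 1 / 0.3204 = 3.121 W/m^2K

3.121 W/m^2K


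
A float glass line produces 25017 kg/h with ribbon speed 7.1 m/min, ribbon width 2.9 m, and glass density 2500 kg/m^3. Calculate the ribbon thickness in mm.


Ribbon cross-section from mass balance:
  Volume rate = throughput / density = 25017 / 2500 = 10.0068 m^3/h
  thickness = volume rate / (speed * 60 * width), i.e.
  thickness = throughput / (60 * speed * width * density) * 1000
  thickness = 25017 / (60 * 7.1 * 2.9 * 2500) * 1000 = 8.1 mm

8.1 mm


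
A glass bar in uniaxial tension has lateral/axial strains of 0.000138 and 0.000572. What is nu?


Poisson's ratio: nu = lateral strain / axial strain
  nu = 0.000138 / 0.000572 = 0.2413

0.2413


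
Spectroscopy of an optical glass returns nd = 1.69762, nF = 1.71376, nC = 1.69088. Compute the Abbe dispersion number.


Abbe number formula: Vd = (nd - 1) / (nF - nC)
  nd - 1 = 1.69762 - 1 = 0.69762
  nF - nC = 1.71376 - 1.69088 = 0.02288
  Vd = 0.69762 / 0.02288 = 30.49

30.49


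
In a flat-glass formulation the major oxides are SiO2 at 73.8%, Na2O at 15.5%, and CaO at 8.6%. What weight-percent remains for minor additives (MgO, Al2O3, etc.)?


Sum the three major oxides:
  SiO2 + Na2O + CaO = 73.8 + 15.5 + 8.6 = 97.9%
Subtract from 100%:
  Others = 100 - 97.9 = 2.1%

2.1%


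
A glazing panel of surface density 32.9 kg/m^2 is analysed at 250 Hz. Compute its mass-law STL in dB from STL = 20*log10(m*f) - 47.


Mass law: STL = 20 * log10(m * f) - 47
  m * f = 32.9 * 250 = 8225
  log10(8225) = 3.91514
  STL = 20 * 3.91514 - 47 = 78.3028 - 47 = 31.3 dB

31.3 dB


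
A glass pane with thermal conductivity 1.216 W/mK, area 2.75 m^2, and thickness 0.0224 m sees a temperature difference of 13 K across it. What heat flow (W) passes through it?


Fourier's law: Q = k * A * dT / t
  Q = 1.216 * 2.75 * 13 / 0.0224
  Q = 43.472 / 0.0224 = 1940.7 W

1940.7 W


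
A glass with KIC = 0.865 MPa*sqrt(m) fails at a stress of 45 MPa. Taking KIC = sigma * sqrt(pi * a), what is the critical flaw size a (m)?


Rearrange KIC = sigma * sqrt(pi * a):
  sqrt(pi * a) = KIC / sigma
  sqrt(pi * a) = 0.865 / 45 = 0.019222
  a = (KIC / sigma)^2 / pi
  a = 0.019222^2 / pi = 0.0001176 m

0.0001176 m


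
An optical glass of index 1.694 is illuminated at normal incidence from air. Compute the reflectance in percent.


Fresnel reflectance at normal incidence:
  R = ((n - 1)/(n + 1))^2
  (n - 1)/(n + 1) = (1.694 - 1)/(1.694 + 1) = 0.25761
  R = 0.25761^2 = 0.0663629
  R(%) = 0.0663629 * 100 = 6.636%

6.636%


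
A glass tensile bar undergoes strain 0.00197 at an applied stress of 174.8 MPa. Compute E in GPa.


Young's modulus: E = stress / strain
  E = 174.8 MPa / 0.00197 = 88730.96 MPa
Convert to GPa: 88730.96 / 1000 = 88.73 GPa

88.73 GPa


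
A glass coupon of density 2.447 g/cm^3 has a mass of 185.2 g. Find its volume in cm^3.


Rearrange rho = m / V:
  V = m / rho
  V = 185.2 / 2.447 = 75.685 cm^3

75.685 cm^3


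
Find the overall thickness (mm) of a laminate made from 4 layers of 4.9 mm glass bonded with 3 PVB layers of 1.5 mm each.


Total thickness = glass contribution + PVB contribution
  Glass: 4 * 4.9 = 19.6 mm
  PVB: 3 * 1.5 = 4.5 mm
  Total = 19.6 + 4.5 = 24.1 mm

24.1 mm


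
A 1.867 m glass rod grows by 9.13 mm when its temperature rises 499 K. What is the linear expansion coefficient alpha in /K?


Rearrange dL = alpha * L0 * dT for alpha:
  alpha = dL / (L0 * dT)
  alpha = (9.13 / 1000) / (1.867 * 499) = 0.0000098 /K = 9.8 x 10^-6 /K

9.8 x 10^-6 /K


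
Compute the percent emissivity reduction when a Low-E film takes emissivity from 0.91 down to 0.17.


Percentage reduction = (1 - coated/uncoated) * 100
  Ratio = 0.17 / 0.91 = 0.1868
  Reduction = (1 - 0.1868) * 100 = 81.3%

81.3%


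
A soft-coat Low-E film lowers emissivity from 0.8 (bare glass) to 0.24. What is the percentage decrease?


Percentage reduction = (1 - coated/uncoated) * 100
  Ratio = 0.24 / 0.8 = 0.3
  Reduction = (1 - 0.3) * 100 = 70.0%

70.0%


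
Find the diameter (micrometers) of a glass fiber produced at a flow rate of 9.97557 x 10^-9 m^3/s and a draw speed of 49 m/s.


Cross-sectional area from continuity:
  A = Q / v = 9.97557 x 10^-9 / 49 = 2.035831 x 10^-10 m^2
Diameter from circular cross-section:
  d = sqrt(4A / pi) * 10^6 (m -> um)
  d = sqrt(4 * 2.035831 x 10^-10 / pi) * 10^6 = 16.1 um

16.1 um


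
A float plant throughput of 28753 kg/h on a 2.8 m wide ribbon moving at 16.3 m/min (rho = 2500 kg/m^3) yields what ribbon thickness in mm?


Ribbon cross-section from mass balance:
  Volume rate = throughput / density = 28753 / 2500 = 11.5012 m^3/h
  thickness = volume rate / (speed * 60 * width), i.e.
  thickness = throughput / (60 * speed * width * density) * 1000
  thickness = 28753 / (60 * 16.3 * 2.8 * 2500) * 1000 = 4.2 mm

4.2 mm


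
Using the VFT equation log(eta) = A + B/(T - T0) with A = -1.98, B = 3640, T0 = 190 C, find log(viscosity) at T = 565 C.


VFT equation: log(eta) = A + B / (T - T0)
  T - T0 = 565 - 190 = 375
  B / (T - T0) = 3640 / 375 = 9.707
  log(eta) = -1.98 + 9.707 = 7.727

7.727


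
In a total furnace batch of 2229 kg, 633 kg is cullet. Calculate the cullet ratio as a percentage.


Cullet ratio = (cullet mass / total batch mass) * 100
  Ratio = 633 / 2229 * 100 = 28.4%

28.4%


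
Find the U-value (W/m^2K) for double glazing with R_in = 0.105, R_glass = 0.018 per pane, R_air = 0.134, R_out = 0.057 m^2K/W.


Total thermal resistance (series):
  R_total = R_in + R_glass + R_air + R_glass + R_out
  R_total = 0.105 + 0.018 + 0.134 + 0.018 + 0.057 = 0.332 m^2K/W
U-value = 1 / R_total = 1 / 0.332 = 3.012 W/m^2K

3.012 W/m^2K


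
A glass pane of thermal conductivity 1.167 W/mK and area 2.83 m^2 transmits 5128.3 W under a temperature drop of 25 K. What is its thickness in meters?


Fourier's law: t = k * A * dT / Q
  t = 1.167 * 2.83 * 25 / 5128.3
  t = 82.56525 / 5128.3 = 0.0161 m

0.0161 m


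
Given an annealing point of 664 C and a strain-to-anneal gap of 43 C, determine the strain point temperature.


Strain point = annealing point - difference:
  T_strain = 664 - 43 = 621 C

621 C


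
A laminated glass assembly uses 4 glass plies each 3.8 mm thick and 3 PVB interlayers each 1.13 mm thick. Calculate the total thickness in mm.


Total thickness = glass contribution + PVB contribution
  Glass: 4 * 3.8 = 15.2 mm
  PVB: 3 * 1.13 = 3.39 mm
  Total = 15.2 + 3.39 = 18.59 mm

18.59 mm


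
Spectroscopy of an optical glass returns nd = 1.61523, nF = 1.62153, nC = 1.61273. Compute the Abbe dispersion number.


Abbe number formula: Vd = (nd - 1) / (nF - nC)
  nd - 1 = 1.61523 - 1 = 0.61523
  nF - nC = 1.62153 - 1.61273 = 0.0088
  Vd = 0.61523 / 0.0088 = 69.91

69.91


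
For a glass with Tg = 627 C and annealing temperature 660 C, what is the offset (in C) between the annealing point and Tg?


Offset = T_anneal - Tg:
  offset = 660 - 627 = 33 C

33 C


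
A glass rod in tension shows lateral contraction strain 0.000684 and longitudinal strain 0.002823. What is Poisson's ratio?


Poisson's ratio: nu = lateral strain / axial strain
  nu = 0.000684 / 0.002823 = 0.2423

0.2423


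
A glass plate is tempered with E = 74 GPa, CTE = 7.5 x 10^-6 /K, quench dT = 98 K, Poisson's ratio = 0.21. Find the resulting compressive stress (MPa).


Tempering stress: sigma = E * alpha * dT / (1 - nu)
  E (MPa) = 74 * 1000 = 74000
  Numerator = 74000 * (7.5 x 10^-6) * 98 = 54.39
  Denominator = 1 - 0.21 = 0.79
  sigma = 54.39 / 0.79 = 68.8 MPa

68.8 MPa


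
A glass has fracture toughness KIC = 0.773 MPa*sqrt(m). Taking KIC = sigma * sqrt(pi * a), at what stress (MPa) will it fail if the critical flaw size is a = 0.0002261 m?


Rearrange KIC = sigma * sqrt(pi * a):
  sigma = KIC / sqrt(pi * a)
  sqrt(pi * 0.0002261) = 0.026652
  sigma = 0.773 / 0.026652 = 29.0 MPa

29.0 MPa


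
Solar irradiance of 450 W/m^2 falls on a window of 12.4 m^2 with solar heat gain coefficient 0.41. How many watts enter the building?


Solar heat gain: Q = Area * SHGC * Irradiance
  Q = 12.4 * 0.41 * 450 = 2287.8 W

2287.8 W


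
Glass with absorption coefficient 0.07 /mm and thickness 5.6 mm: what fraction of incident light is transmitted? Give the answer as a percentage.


Beer-Lambert law: T = exp(-alpha * thickness)
  exponent = -0.07 * 5.6 = -0.392
  T = exp(-0.392) = 0.6757
  Percentage = 0.6757 * 100 = 67.57%

67.57%


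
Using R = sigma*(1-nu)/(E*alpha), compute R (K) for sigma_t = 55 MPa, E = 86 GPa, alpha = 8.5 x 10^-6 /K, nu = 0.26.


Thermal shock resistance: R = sigma * (1 - nu) / (E * alpha)
  Numerator = 55 * (1 - 0.26) = 40.7
  Denominator = 86 * 1000 * (8.5 x 10^-6) = 0.731
  R = 40.7 / 0.731 = 55.7 K

55.7 K


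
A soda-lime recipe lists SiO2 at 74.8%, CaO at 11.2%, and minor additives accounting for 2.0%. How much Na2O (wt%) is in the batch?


Pieces sum to 100%:
  Na2O = 100 - (SiO2 + CaO + others)
  Na2O = 100 - (74.8 + 11.2 + 2.0) = 12.0%

12.0%


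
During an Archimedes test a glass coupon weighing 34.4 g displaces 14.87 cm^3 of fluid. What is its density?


Use the definition of density:
  rho = mass / volume
  rho = 34.4 / 14.87 = 2.313 g/cm^3

2.313 g/cm^3


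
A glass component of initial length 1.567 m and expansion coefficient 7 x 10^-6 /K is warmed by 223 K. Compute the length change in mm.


Thermal expansion formula: dL = alpha * L0 * dT
  dL = (7 x 10^-6) * 1.567 * 223 = 0.00244609 m
Convert to mm: 0.00244609 * 1000 = 2.4461 mm

2.4461 mm


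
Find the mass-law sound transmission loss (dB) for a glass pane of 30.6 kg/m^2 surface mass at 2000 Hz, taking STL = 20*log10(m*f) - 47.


Mass law: STL = 20 * log10(m * f) - 47
  m * f = 30.6 * 2000 = 61200
  log10(61200) = 4.78675
  STL = 20 * 4.78675 - 47 = 95.735 - 47 = 48.7 dB

48.7 dB


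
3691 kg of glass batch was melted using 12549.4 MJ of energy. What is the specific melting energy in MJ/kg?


Rearrange E = m * s for s:
  s = E / m
  s = 12549.4 / 3691 = 3.4 MJ/kg

3.4 MJ/kg


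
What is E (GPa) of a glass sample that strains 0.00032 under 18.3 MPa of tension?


Young's modulus: E = stress / strain
  E = 18.3 MPa / 0.00032 = 57187.5 MPa
Convert to GPa: 57187.5 / 1000 = 57.19 GPa

57.19 GPa


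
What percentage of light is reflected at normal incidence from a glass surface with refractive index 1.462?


Fresnel reflectance at normal incidence:
  R = ((n - 1)/(n + 1))^2
  (n - 1)/(n + 1) = (1.462 - 1)/(1.462 + 1) = 0.187652
  R = 0.187652^2 = 0.0352133
  R(%) = 0.0352133 * 100 = 3.521%

3.521%


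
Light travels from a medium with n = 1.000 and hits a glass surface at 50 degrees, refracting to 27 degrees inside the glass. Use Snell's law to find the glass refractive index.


Apply Snell's law: n1 * sin(theta1) = n2 * sin(theta2)
  n2 = n1 * sin(theta1) / sin(theta2)
  sin(50) = 0.766044
  sin(27) = 0.45399
  n2 = 1.000 * 0.766044 / 0.45399 = 1.6874

1.6874


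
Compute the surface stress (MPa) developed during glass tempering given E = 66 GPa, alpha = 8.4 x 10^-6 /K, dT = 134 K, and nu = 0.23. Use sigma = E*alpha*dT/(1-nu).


Tempering stress: sigma = E * alpha * dT / (1 - nu)
  E (MPa) = 66 * 1000 = 66000
  Numerator = 66000 * (8.4 x 10^-6) * 134 = 74.2896
  Denominator = 1 - 0.23 = 0.77
  sigma = 74.2896 / 0.77 = 96.5 MPa

96.5 MPa


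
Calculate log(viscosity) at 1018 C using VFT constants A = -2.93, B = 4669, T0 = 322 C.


VFT equation: log(eta) = A + B / (T - T0)
  T - T0 = 1018 - 322 = 696
  B / (T - T0) = 4669 / 696 = 6.708
  log(eta) = -2.93 + 6.708 = 3.778

3.778


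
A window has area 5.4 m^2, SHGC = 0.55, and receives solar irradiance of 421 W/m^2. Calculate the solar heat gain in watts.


Solar heat gain: Q = Area * SHGC * Irradiance
  Q = 5.4 * 0.55 * 421 = 1250.4 W

1250.4 W


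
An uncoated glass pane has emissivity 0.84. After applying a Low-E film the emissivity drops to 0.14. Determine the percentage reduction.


Percentage reduction = (1 - coated/uncoated) * 100
  Ratio = 0.14 / 0.84 = 0.1667
  Reduction = (1 - 0.1667) * 100 = 83.3%

83.3%


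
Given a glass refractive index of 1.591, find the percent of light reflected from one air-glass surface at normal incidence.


Fresnel reflectance at normal incidence:
  R = ((n - 1)/(n + 1))^2
  (n - 1)/(n + 1) = (1.591 - 1)/(1.591 + 1) = 0.228097
  R = 0.228097^2 = 0.0520282
  R(%) = 0.0520282 * 100 = 5.203%

5.203%


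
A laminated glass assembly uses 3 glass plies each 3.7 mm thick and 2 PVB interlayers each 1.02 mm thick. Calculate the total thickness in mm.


Total thickness = glass contribution + PVB contribution
  Glass: 3 * 3.7 = 11.1 mm
  PVB: 2 * 1.02 = 2.04 mm
  Total = 11.1 + 2.04 = 13.14 mm

13.14 mm


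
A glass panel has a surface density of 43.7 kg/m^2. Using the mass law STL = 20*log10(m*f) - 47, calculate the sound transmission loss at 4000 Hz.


Mass law: STL = 20 * log10(m * f) - 47
  m * f = 43.7 * 4000 = 174800
  log10(174800) = 5.24254
  STL = 20 * 5.24254 - 47 = 104.8508 - 47 = 57.9 dB

57.9 dB


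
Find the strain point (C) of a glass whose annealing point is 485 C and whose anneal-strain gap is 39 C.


Strain point = annealing point - difference:
  T_strain = 485 - 39 = 446 C

446 C


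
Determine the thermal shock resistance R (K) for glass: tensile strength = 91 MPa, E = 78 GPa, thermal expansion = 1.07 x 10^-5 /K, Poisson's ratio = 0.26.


Thermal shock resistance: R = sigma * (1 - nu) / (E * alpha)
  Numerator = 91 * (1 - 0.26) = 67.34
  Denominator = 78 * 1000 * (1.07 x 10^-5) = 0.8346
  R = 67.34 / 0.8346 = 80.7 K

80.7 K


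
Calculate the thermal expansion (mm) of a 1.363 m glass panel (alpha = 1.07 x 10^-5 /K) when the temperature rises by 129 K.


Thermal expansion formula: dL = alpha * L0 * dT
  dL = (1.07 x 10^-5) * 1.363 * 129 = 0.00188135 m
Convert to mm: 0.00188135 * 1000 = 1.8813 mm

1.8813 mm


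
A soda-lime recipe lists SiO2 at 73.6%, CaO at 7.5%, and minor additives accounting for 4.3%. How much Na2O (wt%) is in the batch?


Pieces sum to 100%:
  Na2O = 100 - (SiO2 + CaO + others)
  Na2O = 100 - (73.6 + 7.5 + 4.3) = 14.6%

14.6%


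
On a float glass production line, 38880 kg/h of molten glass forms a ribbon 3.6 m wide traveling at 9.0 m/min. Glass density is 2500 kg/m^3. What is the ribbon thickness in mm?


Ribbon cross-section from mass balance:
  Volume rate = throughput / density = 38880 / 2500 = 15.552 m^3/h
  thickness = volume rate / (speed * 60 * width), i.e.
  thickness = throughput / (60 * speed * width * density) * 1000
  thickness = 38880 / (60 * 9.0 * 3.6 * 2500) * 1000 = 8.0 mm

8.0 mm


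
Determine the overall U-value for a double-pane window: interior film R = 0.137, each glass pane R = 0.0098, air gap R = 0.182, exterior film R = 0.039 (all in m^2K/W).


Total thermal resistance (series):
  R_total = R_in + R_glass + R_air + R_glass + R_out
  R_total = 0.137 + 0.0098 + 0.182 + 0.0098 + 0.039 = 0.3776 m^2K/W
U-value = 1 / R_total = 1 / 0.3776 = 2.648 W/m^2K

2.648 W/m^2K


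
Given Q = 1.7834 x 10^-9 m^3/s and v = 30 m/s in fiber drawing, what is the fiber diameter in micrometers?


Cross-sectional area from continuity:
  A = Q / v = 1.7834 x 10^-9 / 30 = 5.944667 x 10^-11 m^2
Diameter from circular cross-section:
  d = sqrt(4A / pi) * 10^6 (m -> um)
  d = sqrt(4 * 5.944667 x 10^-11 / pi) * 10^6 = 8.7 um

8.7 um


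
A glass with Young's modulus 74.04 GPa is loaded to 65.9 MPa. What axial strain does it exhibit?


Rearrange E = sigma / epsilon:
  epsilon = sigma / E
  E (MPa) = 74.04 * 1000 = 74040
  epsilon = 65.9 / 74040 = 0.00089

0.00089


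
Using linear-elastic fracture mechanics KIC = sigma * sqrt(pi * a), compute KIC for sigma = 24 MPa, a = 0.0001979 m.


Fracture toughness: KIC = sigma * sqrt(pi * a)
  pi * a = pi * 0.0001979 = 0.000621721
  sqrt(pi * a) = 0.024934
  KIC = 24 * 0.024934 = 0.598 MPa*sqrt(m)

0.598 MPa*sqrt(m)


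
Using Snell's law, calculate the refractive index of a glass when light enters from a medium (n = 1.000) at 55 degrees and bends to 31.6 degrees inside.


Apply Snell's law: n1 * sin(theta1) = n2 * sin(theta2)
  n2 = n1 * sin(theta1) / sin(theta2)
  sin(55) = 0.819152
  sin(31.6) = 0.523986
  n2 = 1.000 * 0.819152 / 0.523986 = 1.5633

1.5633


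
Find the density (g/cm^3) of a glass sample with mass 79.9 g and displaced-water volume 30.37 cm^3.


Use the definition of density:
  rho = mass / volume
  rho = 79.9 / 30.37 = 2.631 g/cm^3

2.631 g/cm^3


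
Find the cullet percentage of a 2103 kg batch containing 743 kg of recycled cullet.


Cullet ratio = (cullet mass / total batch mass) * 100
  Ratio = 743 / 2103 * 100 = 35.33%

35.33%


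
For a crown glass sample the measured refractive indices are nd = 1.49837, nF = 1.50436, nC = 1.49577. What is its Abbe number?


Abbe number formula: Vd = (nd - 1) / (nF - nC)
  nd - 1 = 1.49837 - 1 = 0.49837
  nF - nC = 1.50436 - 1.49577 = 0.00859
  Vd = 0.49837 / 0.00859 = 58.02

58.02


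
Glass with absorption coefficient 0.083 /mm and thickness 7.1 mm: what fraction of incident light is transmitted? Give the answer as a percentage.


Beer-Lambert law: T = exp(-alpha * thickness)
  exponent = -0.083 * 7.1 = -0.5893
  T = exp(-0.5893) = 0.5547
  Percentage = 0.5547 * 100 = 55.47%

55.47%


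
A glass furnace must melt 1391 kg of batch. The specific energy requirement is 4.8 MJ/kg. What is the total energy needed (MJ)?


Total energy = mass * specific energy
  E = 1391 * 4.8 = 6676.8 MJ

6676.8 MJ


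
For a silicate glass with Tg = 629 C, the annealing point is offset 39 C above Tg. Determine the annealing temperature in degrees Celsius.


The annealing temperature is Tg plus the offset:
  T_anneal = 629 + 39 = 668 C

668 C


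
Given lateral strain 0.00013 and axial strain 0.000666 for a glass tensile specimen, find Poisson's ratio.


Poisson's ratio: nu = lateral strain / axial strain
  nu = 0.00013 / 0.000666 = 0.1952

0.1952


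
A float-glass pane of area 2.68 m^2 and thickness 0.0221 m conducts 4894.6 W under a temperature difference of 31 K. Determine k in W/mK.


Fourier's law rearranged: k = Q * t / (A * dT)
  Numerator = 4894.6 * 0.0221 = 108.17066
  Denominator = 2.68 * 31 = 83.08
  k = 108.17066 / 83.08 = 1.302 W/mK

1.302 W/mK


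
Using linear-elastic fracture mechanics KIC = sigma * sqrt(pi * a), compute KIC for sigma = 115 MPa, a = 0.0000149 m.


Fracture toughness: KIC = sigma * sqrt(pi * a)
  pi * a = pi * 0.0000149 = 0.00004681
  sqrt(pi * a) = 0.006842
  KIC = 115 * 0.006842 = 0.787 MPa*sqrt(m)

0.787 MPa*sqrt(m)


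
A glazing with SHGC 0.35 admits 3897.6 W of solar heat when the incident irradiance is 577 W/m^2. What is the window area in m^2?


Rearrange Q = Area * SHGC * Irradiance:
  Area = Q / (SHGC * Irradiance)
  Area = 3897.6 / (0.35 * 577) = 19.3 m^2

19.3 m^2


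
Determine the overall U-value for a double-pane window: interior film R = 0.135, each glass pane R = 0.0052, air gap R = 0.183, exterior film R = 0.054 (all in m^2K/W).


Total thermal resistance (series):
  R_total = R_in + R_glass + R_air + R_glass + R_out
  R_total = 0.135 + 0.0052 + 0.183 + 0.0052 + 0.054 = 0.3824 m^2K/W
U-value = 1 / R_total = 1 / 0.3824 = 2.615 W/m^2K

2.615 W/m^2K


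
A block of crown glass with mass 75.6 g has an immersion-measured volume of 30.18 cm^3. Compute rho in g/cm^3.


Use the definition of density:
  rho = mass / volume
  rho = 75.6 / 30.18 = 2.505 g/cm^3

2.505 g/cm^3
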